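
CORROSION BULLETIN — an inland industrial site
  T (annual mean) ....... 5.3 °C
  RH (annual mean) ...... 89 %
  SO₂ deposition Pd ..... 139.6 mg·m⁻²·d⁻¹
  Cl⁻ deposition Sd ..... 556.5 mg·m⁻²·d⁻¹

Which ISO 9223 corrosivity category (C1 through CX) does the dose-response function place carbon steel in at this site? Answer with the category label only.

carbon steel: f(T) = +0.150·(T−10) [T≤10 °C] = -0.7050
  SO₂ term: 1.77·139.6^0.52·exp(0.02·89-0.7050) = 67.64
  Cl⁻ term: 0.102·556.5^0.62·exp(0.033·89+0.04·5.3) = 119.8
  r_corr = 67.64 + 119.8 = 187.4 μm/a
187 μm/a falls in (80, 200] for carbon steel → category C5

C5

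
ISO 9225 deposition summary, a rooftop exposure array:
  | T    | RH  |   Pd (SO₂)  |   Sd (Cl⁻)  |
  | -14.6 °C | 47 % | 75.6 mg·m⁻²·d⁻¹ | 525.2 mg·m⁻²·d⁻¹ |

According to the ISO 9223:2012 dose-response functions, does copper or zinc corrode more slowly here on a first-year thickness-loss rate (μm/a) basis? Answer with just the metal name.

copper: temperature factor f = +0.126·(-24.6) = -3.0996
  Pd branch = 0.0053·Pd^0.26·e^(0.059·RH+f) = 0.01177 μm/a
  Sd branch = 0.01025·Sd^0.27·e^(0.036·RH+0.049·T) = 0.1477 μm/a
  r_corr = 0.01177 + 0.1477 = 0.1595 μm/a
zinc: temperature factor f = +0.038·(-24.6) = -0.9348
  SO₂ term: 0.0129·75.6^0.44·exp(0.046·47-0.9348) = 0.2952
  Sd branch = 0.0175·Sd^0.57·e^(0.008·RH+0.085·T) = 0.2618 μm/a
  sum: 0.2952 + 0.2618 → r_corr = 0.557 μm/a
Ordering by μm/a: zinc (0.557) > copper (0.159)

copper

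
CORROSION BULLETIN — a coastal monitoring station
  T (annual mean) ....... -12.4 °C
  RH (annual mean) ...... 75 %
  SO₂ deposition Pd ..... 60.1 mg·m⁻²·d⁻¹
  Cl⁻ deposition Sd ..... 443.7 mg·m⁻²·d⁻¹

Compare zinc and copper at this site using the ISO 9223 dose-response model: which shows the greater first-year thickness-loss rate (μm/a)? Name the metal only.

zinc: T≤10 °C ⇒ hinge +0.038·(-12.4−10) = -0.8512
  SO₂ term: 0.0129·60.1^0.44·exp(0.046·75-0.8512) = 1.052
  Sd branch = 0.0175·Sd^0.57·e^(0.008·RH+0.085·T) = 0.3587 μm/a
  r_corr = 1.052 + 0.3587 = 1.41 μm/a
copper: T≤10 °C ⇒ hinge +0.126·(-12.4−10) = -2.8224
  SO₂ term: 0.0053·60.1^0.26·exp(0.059·75-2.8224) = 0.07635
  Sd branch = 0.01025·Sd^0.27·e^(0.036·RH+0.049·T) = 0.4307 μm/a
  r_corr = 0.07635 + 0.4307 = 0.507 μm/a
Ordering by μm/a: zinc (1.41) > copper (0.507)

zinc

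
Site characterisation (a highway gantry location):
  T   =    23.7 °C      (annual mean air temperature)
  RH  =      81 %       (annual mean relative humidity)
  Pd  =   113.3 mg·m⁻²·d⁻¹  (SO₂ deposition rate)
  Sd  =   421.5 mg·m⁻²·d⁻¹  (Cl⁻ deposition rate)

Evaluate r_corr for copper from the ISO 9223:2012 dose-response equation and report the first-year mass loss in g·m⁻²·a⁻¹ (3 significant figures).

r_corr = 34.2 g·m⁻²·a⁻¹

copper: temperature factor f = -0.080·(13.7) = -1.0960
  sulphur-dioxide contribution → 0.7209 μm/a
  chloride contribution → 3.091 μm/a
  ⇒ r_corr(copper) = 3.812 μm/a
Convert to mass loss: 3.812 μm/a × 8.96 g/cm³ = 34.16 g·m⁻²·a⁻¹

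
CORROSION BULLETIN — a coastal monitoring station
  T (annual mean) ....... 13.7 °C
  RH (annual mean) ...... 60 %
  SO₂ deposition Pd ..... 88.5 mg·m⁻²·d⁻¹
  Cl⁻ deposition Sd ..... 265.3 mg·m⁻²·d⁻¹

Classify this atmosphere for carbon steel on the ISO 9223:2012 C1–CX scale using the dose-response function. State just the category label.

carbon steel: f(T) = -0.054·(T−10) [T>10 °C] = -0.1998
  sulphur-dioxide contribution → 49.52 μm/a
  chloride contribution → 40.66 μm/a
  total first-year rate 90.18 μm/a
90.2 μm/a falls in (80, 200] for carbon steel → category C5

C5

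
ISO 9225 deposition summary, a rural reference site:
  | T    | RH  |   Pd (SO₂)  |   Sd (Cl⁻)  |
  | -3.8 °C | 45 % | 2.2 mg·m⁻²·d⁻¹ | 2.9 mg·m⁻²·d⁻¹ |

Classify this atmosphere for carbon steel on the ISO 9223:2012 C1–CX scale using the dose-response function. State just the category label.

C2

carbon steel: temperature factor f = +0.150·(-13.8) = -2.0700
  SO₂ term: 1.77·2.2^0.52·exp(0.02·45-2.0700) = 0.8278
  Sd branch = 0.102·Sd^0.62·e^(0.033·RH+0.04·T) = 0.7485 μm/a
  sum: 0.8278 + 0.7485 → r_corr = 1.576 μm/a
ISO 9223 Table 2 (carbon steel): 1.3 < 1.58 ≤ 25 μm/a ⇒ C2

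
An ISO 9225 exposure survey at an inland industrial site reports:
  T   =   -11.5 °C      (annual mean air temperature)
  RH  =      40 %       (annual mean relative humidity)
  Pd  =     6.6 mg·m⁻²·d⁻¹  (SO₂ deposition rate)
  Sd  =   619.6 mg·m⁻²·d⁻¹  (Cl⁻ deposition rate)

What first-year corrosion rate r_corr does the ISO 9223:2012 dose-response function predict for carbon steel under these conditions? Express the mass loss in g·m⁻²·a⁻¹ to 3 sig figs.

carbon steel: T≤10 °C ⇒ hinge +0.150·(-11.5−10) = -3.2250
  Pd branch = 1.77·Pd^0.52·e^(0.02·RH+f) = 0.4178 μm/a
  Cl⁻ term: 0.102·619.6^0.62·exp(0.033·40+0.04·-11.5) = 12.98
  r_corr = 0.4178 + 12.98 = 13.4 μm/a
Convert to mass loss: 13.4 μm/a × 7.85 g/cm³ = 105.2 g·m⁻²·a⁻¹

r_corr = 105 g·m⁻²·a⁻¹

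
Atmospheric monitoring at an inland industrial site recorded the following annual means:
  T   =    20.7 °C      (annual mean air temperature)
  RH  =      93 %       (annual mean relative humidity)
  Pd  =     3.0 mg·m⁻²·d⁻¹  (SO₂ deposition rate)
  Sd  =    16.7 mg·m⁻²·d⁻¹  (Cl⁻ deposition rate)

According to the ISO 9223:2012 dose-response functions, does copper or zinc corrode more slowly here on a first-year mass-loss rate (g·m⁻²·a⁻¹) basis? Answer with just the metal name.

copper: f(T) = -0.080·(T−10) [T>10 °C] = -0.8560
  Pd branch = 0.0053·Pd^0.26·e^(0.059·RH+f) = 0.7237 μm/a
  Cl⁻ term: 0.01025·16.7^0.27·exp(0.036·93+0.049·20.7) = 1.719
  sum: 0.7237 + 1.719 → r_corr = 2.443 μm/a
  mass loss = 2.443 μm/a × 8.96 g/cm³ = 21.89 g·m⁻²·a⁻¹
zinc: temperature factor f = -0.071·(10.7) = -0.7597
  SO₂ term: 0.0129·3.0^0.44·exp(0.046·93-0.7597) = 0.7055
  Cl⁻ term: 0.0175·16.7^0.57·exp(0.008·93+0.085·20.7) = 1.065
  r_corr = 0.7055 + 1.065 = 1.77 μm/a
  mass loss = 1.77 μm/a × 7.14 g/cm³ = 12.64 g·m⁻²·a⁻¹
Ordering by g·m⁻²·a⁻¹: copper (21.9) > zinc (12.6)

zinc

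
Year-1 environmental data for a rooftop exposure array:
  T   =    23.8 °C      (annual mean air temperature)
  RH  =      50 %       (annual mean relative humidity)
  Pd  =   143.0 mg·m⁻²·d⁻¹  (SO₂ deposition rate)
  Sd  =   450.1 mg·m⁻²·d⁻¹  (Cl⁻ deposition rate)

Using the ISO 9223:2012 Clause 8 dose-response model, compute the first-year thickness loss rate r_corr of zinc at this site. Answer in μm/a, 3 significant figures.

r_corr = 6.85 μm/a

zinc: T>10 °C ⇒ hinge -0.071·(23.8−10) = -0.9798
  Pd branch = 0.0129·Pd^0.44·e^(0.046·RH+f) = 0.4288 μm/a
  Cl⁻ term: 0.0175·450.1^0.57·exp(0.008·50+0.085·23.8) = 6.423
  sum: 0.4288 + 6.423 → r_corr = 6.852 μm/a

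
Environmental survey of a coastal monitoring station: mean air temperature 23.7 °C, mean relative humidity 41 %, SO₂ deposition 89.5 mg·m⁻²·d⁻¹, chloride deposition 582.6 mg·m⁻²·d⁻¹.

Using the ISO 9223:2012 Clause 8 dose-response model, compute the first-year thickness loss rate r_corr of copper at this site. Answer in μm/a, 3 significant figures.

copper: temperature factor f = -0.080·(13.7) = -1.0960
  sulphur-dioxide contribution → 0.06402 μm/a
  chloride contribution → 0.7994 μm/a
  ⇒ r_corr(copper) = 0.8634 μm/a

r_corr = 0.863 μm/a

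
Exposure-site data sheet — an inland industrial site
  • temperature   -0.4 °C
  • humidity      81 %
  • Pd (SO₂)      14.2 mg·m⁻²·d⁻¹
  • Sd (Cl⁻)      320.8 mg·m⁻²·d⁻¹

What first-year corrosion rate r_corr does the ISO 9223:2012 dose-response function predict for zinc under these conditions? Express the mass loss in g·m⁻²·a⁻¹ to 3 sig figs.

zinc: f(T) = +0.038·(T−10) [T≤10 °C] = -0.3952
  SO₂ term: 0.0129·14.2^0.44·exp(0.046·81-0.3952) = 1.159
  Cl⁻ term: 0.0175·320.8^0.57·exp(0.008·81+0.085·-0.4) = 0.8675
  sum: 1.159 + 0.8675 → r_corr = 2.027 μm/a
Convert to mass loss: 2.027 μm/a × 7.14 g/cm³ = 14.47 g·m⁻²·a⁻¹

r_corr = 14.5 g·m⁻²·a⁻¹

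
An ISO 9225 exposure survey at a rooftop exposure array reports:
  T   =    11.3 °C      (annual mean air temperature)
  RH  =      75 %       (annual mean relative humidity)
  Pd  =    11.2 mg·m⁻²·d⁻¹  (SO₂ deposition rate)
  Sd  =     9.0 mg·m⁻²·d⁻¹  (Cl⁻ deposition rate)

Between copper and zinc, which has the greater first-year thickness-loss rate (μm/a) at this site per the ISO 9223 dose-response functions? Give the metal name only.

zinc

copper: f(T) = -0.080·(T−10) [T>10 °C] = -0.1040
  Pd branch = 0.0053·Pd^0.26·e^(0.059·RH+f) = 0.7476 μm/a
  Sd branch = 0.01025·Sd^0.27·e^(0.036·RH+0.049·T) = 0.4802 μm/a
  sum: 0.7476 + 0.4802 → r_corr = 1.228 μm/a
zinc: T>10 °C ⇒ hinge -0.071·(11.3−10) = -0.0923
  Pd branch = 0.0129·Pd^0.44·e^(0.046·RH+f) = 1.073 μm/a
  Sd branch = 0.0175·Sd^0.57·e^(0.008·RH+0.085·T) = 0.2915 μm/a
  sum: 1.073 + 0.2915 → r_corr = 1.364 μm/a
Ordering by μm/a: zinc (1.36) > copper (1.23)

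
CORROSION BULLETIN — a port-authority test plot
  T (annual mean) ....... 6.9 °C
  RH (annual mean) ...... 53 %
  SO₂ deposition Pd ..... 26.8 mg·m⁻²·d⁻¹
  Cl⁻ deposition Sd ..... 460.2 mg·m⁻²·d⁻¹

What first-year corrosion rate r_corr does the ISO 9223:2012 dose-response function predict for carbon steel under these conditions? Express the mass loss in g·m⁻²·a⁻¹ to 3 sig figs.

r_corr = 411 g·m⁻²·a⁻¹

carbon steel: temperature factor f = +0.150·(-3.1) = -0.4650
  SO₂ term: 1.77·26.8^0.52·exp(0.02·53-0.4650) = 17.74
  Cl⁻ term: 0.102·460.2^0.62·exp(0.033·53+0.04·6.9) = 34.6
  sum: 17.74 + 34.6 → r_corr = 52.34 μm/a
Convert to mass loss: 52.34 μm/a × 7.85 g/cm³ = 410.9 g·m⁻²·a⁻¹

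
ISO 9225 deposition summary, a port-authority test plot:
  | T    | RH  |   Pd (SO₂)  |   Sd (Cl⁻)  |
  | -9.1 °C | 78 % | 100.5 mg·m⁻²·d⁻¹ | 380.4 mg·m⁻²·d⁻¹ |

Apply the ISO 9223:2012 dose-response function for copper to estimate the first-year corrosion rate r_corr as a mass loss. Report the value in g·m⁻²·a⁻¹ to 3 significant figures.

copper: T≤10 °C ⇒ hinge +0.126·(-9.1−10) = -2.4066
  SO₂ term: 0.0053·100.5^0.26·exp(0.059·78-2.4066) = 0.1579
  Cl⁻ term: 0.01025·380.4^0.27·exp(0.036·78+0.049·-9.1) = 0.541
  sum: 0.1579 + 0.541 → r_corr = 0.6989 μm/a
Convert to mass loss: 0.6989 μm/a × 8.96 g/cm³ = 6.262 g·m⁻²·a⁻¹

r_corr = 6.26 g·m⁻²·a⁻¹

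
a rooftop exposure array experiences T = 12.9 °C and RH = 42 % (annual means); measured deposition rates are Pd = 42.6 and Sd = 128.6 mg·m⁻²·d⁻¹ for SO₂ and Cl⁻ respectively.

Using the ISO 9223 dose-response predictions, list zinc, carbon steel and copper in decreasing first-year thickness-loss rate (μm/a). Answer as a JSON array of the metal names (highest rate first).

["carbon steel", "zinc", "copper"]

zinc: T>10 °C ⇒ hinge -0.071·(12.9−10) = -0.2059
  Pd branch = 0.0129·Pd^0.44·e^(0.046·RH+f) = 0.3777 μm/a
  Cl⁻ term: 0.0175·128.6^0.57·exp(0.008·42+0.085·12.9) = 1.168
  sum: 0.3777 + 1.168 → r_corr = 1.546 μm/a
carbon steel: temperature factor f = -0.054·(2.9) = -0.1566
  Pd branch = 1.77·Pd^0.52·e^(0.02·RH+f) = 24.66 μm/a
  Sd branch = 0.102·Sd^0.62·e^(0.033·RH+0.04·T) = 13.88 μm/a
  sum: 24.66 + 13.88 → r_corr = 38.54 μm/a
copper: f(T) = -0.080·(T−10) [T>10 °C] = -0.2320
  SO₂ term: 0.0053·42.6^0.26·exp(0.059·42-0.2320) = 0.1328
  Cl⁻ term: 0.01025·128.6^0.27·exp(0.036·42+0.049·12.9) = 0.3246
  sum: 0.1328 + 0.3246 → r_corr = 0.4575 μm/a
Ordering by μm/a: carbon steel (38.5) > zinc (1.55) > copper (0.457)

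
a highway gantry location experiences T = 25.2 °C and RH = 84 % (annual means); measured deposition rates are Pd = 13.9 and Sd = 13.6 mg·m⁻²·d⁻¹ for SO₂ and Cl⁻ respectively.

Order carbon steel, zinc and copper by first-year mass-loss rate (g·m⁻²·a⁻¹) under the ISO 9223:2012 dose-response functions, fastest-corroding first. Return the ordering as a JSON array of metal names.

carbon steel: temperature factor f = -0.054·(15.2) = -0.8208
  Pd branch = 1.77·Pd^0.52·e^(0.02·RH+f) = 16.42 μm/a
  Cl⁻ term: 0.102·13.6^0.62·exp(0.033·84+0.04·25.2) = 22.54
  sum: 16.42 + 22.54 → r_corr = 38.97 μm/a
  mass loss = 38.97 μm/a × 7.85 g/cm³ = 305.9 g·m⁻²·a⁻¹
zinc: f(T) = -0.071·(T−10) [T>10 °C] = -1.0792
  Pd branch = 0.0129·Pd^0.44·e^(0.046·RH+f) = 0.6652 μm/a
  Sd branch = 0.0175·Sd^0.57·e^(0.008·RH+0.085·T) = 1.292 μm/a
  r_corr = 0.6652 + 1.292 = 1.957 μm/a
  mass loss = 1.957 μm/a × 7.14 g/cm³ = 13.97 g·m⁻²·a⁻¹
copper: T>10 °C ⇒ hinge -0.080·(25.2−10) = -1.2160
  SO₂ term: 0.0053·13.9^0.26·exp(0.059·84-1.2160) = 0.4423
  Cl⁻ term: 0.01025·13.6^0.27·exp(0.036·84+0.049·25.2) = 1.467
  r_corr = 0.4423 + 1.467 = 1.909 μm/a
  mass loss = 1.909 μm/a × 8.96 g/cm³ = 17.11 g·m⁻²·a⁻¹
Ordering by g·m⁻²·a⁻¹: carbon steel (306) > copper (17.1) > zinc (14)

["carbon steel", "copper", "zinc"]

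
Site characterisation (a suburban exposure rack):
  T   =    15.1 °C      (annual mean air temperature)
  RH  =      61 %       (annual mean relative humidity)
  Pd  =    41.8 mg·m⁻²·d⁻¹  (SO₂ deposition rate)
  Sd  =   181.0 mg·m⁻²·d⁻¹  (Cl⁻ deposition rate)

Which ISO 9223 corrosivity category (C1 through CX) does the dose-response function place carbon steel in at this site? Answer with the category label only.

carbon steel: f(T) = -0.054·(T−10) [T>10 °C] = -0.2754
  sulphur-dioxide contribution → 31.71 μm/a
  chloride contribution → 35.07 μm/a
  ⇒ r_corr(carbon steel) = 66.78 μm/a
ISO 9223 Table 2 (carbon steel): 50 < 66.8 ≤ 80 μm/a ⇒ C4

C4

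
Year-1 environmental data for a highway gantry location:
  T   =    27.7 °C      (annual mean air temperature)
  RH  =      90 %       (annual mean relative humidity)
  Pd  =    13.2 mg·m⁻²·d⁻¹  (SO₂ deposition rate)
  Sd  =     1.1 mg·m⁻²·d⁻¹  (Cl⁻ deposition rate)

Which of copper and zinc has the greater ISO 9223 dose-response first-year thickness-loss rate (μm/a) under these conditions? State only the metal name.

copper: temperature factor f = -0.080·(17.7) = -1.4160
  Pd branch = 0.0053·Pd^0.26·e^(0.059·RH+f) = 0.5091 μm/a
  Sd branch = 0.01025·Sd^0.27·e^(0.036·RH+0.049·T) = 1.043 μm/a
  r_corr = 0.5091 + 1.043 = 1.553 μm/a
zinc: f(T) = -0.071·(T−10) [T>10 °C] = -1.2567
  Pd branch = 0.0129·Pd^0.44·e^(0.046·RH+f) = 0.7175 μm/a
  Sd branch = 0.0175·Sd^0.57·e^(0.008·RH+0.085·T) = 0.3998 μm/a
  sum: 0.7175 + 0.3998 → r_corr = 1.117 μm/a
Ordering by μm/a: copper (1.55) > zinc (1.12)

copper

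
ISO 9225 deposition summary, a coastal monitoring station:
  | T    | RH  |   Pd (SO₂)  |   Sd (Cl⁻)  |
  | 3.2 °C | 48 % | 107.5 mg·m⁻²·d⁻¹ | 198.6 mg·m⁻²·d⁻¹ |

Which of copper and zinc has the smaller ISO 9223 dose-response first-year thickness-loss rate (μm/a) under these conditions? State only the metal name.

copper

copper: f(T) = +0.126·(T−10) [T≤10 °C] = -0.8568
  sulphur-dioxide contribution → 0.1289 μm/a
  chloride contribution → 0.2817 μm/a
  ⇒ r_corr(copper) = 0.4106 μm/a
zinc: T≤10 °C ⇒ hinge +0.038·(3.2−10) = -0.2584
  sulphur-dioxide contribution → 0.7098 μm/a
  chloride contribution → 0.6883 μm/a
  total first-year rate 1.398 μm/a
Ordering by μm/a: zinc (1.4) > copper (0.411)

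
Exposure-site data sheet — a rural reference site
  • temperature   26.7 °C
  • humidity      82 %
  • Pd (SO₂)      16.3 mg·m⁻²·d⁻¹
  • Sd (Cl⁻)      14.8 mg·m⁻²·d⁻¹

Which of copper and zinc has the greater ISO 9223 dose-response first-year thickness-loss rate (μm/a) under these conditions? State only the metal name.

zinc

copper: temperature factor f = -0.080·(16.7) = -1.3360
  Pd branch = 0.0053·Pd^0.26·e^(0.059·RH+f) = 0.3634 μm/a
  Cl⁻ term: 0.01025·14.8^0.27·exp(0.036·82+0.049·26.7) = 1.503
  sum: 0.3634 + 1.503 → r_corr = 1.866 μm/a
zinc: T>10 °C ⇒ hinge -0.071·(26.7−10) = -1.1857
  SO₂ term: 0.0129·16.3^0.44·exp(0.046·82-1.1857) = 0.585
  Sd branch = 0.0175·Sd^0.57·e^(0.008·RH+0.085·T) = 1.516 μm/a
  sum: 0.585 + 1.516 → r_corr = 2.101 μm/a
Ordering by μm/a: zinc (2.1) > copper (1.87)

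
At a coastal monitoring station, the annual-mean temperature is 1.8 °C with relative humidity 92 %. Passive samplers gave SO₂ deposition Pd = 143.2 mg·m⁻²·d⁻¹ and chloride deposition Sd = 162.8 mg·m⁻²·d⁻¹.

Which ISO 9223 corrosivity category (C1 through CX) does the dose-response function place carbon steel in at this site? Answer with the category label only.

C5

carbon steel: temperature factor f = +0.150·(-8.2) = -1.2300
  sulphur-dioxide contribution → 43.05 μm/a
  chloride contribution → 53.66 μm/a
  ⇒ r_corr(carbon steel) = 96.71 μm/a
ISO 9223 Table 2 (carbon steel): 80 < 96.7 ≤ 200 μm/a ⇒ C5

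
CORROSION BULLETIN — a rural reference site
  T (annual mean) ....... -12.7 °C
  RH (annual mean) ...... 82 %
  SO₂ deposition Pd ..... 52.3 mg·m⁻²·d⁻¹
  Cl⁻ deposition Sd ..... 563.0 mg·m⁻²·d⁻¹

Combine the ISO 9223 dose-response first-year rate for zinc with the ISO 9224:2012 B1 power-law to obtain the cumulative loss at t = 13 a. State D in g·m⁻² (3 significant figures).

D(13) = 102 g·m⁻²

zinc: temperature factor f = +0.038·(-22.7) = -0.8626
  sulphur-dioxide contribution → 1.35 μm/a
  chloride contribution → 0.4235 μm/a
  total first-year rate 1.773 μm/a
Long-term exponent b (ISO 9224 Table 2, B1) = 0.813
  D(13) = 1.773 × 13^0.813 = 1.773 × 8.047 = 14.27 μm
  Mass loss = 14.27 μm × 7.14 g/cm³ = 101.9 g·m⁻²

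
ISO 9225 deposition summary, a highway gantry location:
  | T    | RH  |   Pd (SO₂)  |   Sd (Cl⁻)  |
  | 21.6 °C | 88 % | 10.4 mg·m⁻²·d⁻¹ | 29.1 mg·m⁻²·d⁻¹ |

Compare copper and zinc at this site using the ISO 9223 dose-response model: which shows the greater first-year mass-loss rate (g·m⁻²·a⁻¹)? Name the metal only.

copper

copper: f(T) = -0.080·(T−10) [T>10 °C] = -0.9280
  sulphur-dioxide contribution → 0.6927 μm/a
  chloride contribution → 1.744 μm/a
  ⇒ r_corr(copper) = 2.436 μm/a
  mass loss = 2.436 μm/a × 8.96 g/cm³ = 21.83 g·m⁻²·a⁻¹
zinc: f(T) = -0.071·(T−10) [T>10 °C] = -0.8236
  sulphur-dioxide contribution → 0.9087 μm/a
  chloride contribution → 1.516 μm/a
  ⇒ r_corr(zinc) = 2.424 μm/a
  mass loss = 2.424 μm/a × 7.14 g/cm³ = 17.31 g·m⁻²·a⁻¹
Ordering by g·m⁻²·a⁻¹: copper (21.8) > zinc (17.3)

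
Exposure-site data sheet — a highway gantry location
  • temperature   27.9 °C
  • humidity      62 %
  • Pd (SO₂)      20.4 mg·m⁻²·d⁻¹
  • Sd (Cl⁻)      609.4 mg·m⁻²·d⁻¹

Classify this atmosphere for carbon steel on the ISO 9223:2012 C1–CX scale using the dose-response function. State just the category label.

carbon steel: temperature factor f = -0.054·(17.9) = -0.9666
  SO₂ term: 1.77·20.4^0.52·exp(0.02·62-0.9666) = 11.16
  Cl⁻ term: 0.102·609.4^0.62·exp(0.033·62+0.04·27.9) = 128.4
  sum: 11.16 + 128.4 → r_corr = 139.5 μm/a
140 μm/a falls in (80, 200] for carbon steel → category C5

C5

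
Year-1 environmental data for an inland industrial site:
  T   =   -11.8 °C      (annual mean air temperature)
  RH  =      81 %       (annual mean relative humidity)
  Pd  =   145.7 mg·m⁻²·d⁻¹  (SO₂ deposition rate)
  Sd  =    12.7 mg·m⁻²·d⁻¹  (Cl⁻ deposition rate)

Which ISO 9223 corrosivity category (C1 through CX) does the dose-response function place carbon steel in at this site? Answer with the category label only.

C2

carbon steel: temperature factor f = +0.150·(-21.8) = -3.2700
  Pd branch = 1.77·Pd^0.52·e^(0.02·RH+f) = 4.533 μm/a
  Sd branch = 0.102·Sd^0.62·e^(0.033·RH+0.04·T) = 4.455 μm/a
  r_corr = 4.533 + 4.455 = 8.988 μm/a
8.99 μm/a falls in (1.3, 25] for carbon steel → category C2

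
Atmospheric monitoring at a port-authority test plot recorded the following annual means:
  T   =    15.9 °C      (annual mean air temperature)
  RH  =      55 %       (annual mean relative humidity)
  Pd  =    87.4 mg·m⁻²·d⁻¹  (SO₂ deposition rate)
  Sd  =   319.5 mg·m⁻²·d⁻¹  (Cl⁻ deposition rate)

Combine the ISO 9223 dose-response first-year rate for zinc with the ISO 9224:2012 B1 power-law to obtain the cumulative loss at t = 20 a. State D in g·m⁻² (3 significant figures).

zinc: T>10 °C ⇒ hinge -0.071·(15.9−10) = -0.4189
  sulphur-dioxide contribution → 0.7615 μm/a
  chloride contribution → 2.809 μm/a
  ⇒ r_corr(zinc) = 3.571 μm/a
Power-law: D(20) = r_corr · 20^0.813
  D(20) = 3.571 × 20^0.813 = 3.571 × 11.42 = 40.79 μm
  Mass loss = 40.79 μm × 7.14 g/cm³ = 291.2 g·m⁻²

D(20) = 291 g·m⁻²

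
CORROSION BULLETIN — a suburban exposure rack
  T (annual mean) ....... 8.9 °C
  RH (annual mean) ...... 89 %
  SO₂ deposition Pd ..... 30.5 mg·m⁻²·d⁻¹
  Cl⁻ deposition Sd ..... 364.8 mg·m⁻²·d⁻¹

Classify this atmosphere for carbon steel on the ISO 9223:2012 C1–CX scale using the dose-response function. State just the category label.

C5

carbon steel: f(T) = +0.150·(T−10) [T≤10 °C] = -0.1650
  Pd branch = 1.77·Pd^0.52·e^(0.02·RH+f) = 52.63 μm/a
  Cl⁻ term: 0.102·364.8^0.62·exp(0.033·89+0.04·8.9) = 106.5
  r_corr = 52.63 + 106.5 = 159.1 μm/a
Category bounds: 80…200 μm/a bracket r_corr ⇒ C5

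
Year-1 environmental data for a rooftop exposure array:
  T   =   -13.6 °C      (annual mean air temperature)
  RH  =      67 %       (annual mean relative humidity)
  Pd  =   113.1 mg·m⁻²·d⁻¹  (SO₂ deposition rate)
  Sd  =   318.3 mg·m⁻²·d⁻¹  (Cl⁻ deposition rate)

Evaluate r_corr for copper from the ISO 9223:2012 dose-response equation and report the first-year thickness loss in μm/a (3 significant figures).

r_corr = 0.327 μm/a

copper: temperature factor f = +0.126·(-23.6) = -2.9736
  SO₂ term: 0.0053·113.1^0.26·exp(0.059·67-2.9736) = 0.04825
  Sd branch = 0.01025·Sd^0.27·e^(0.036·RH+0.049·T) = 0.2784 μm/a
  r_corr = 0.04825 + 0.2784 = 0.3266 μm/a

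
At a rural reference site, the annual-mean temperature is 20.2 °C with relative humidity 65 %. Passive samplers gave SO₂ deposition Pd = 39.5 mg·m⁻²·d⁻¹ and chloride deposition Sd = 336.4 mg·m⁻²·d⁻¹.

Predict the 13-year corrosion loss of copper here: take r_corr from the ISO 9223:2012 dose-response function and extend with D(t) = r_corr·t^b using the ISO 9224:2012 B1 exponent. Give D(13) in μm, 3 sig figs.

copper: temperature factor f = -0.080·(10.2) = -0.8160
  SO₂ term: 0.0053·39.5^0.26·exp(0.059·65-0.8160) = 0.2822
  Sd branch = 0.01025·Sd^0.27·e^(0.036·RH+0.049·T) = 1.377 μm/a
  sum: 0.2822 + 1.377 → r_corr = 1.66 μm/a
Long-term exponent b (ISO 9224 Table 2, B1) = 0.667
  D(13) = 1.66 × 13^0.667 = 1.66 × 5.534 = 9.184 μm

D(13) = 9.18 μm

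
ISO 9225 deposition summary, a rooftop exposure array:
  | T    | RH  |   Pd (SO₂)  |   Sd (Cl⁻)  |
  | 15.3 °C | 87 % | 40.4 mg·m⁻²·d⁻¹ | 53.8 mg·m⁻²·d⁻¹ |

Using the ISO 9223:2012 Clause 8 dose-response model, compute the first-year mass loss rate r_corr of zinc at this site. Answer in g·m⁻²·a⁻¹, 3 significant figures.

r_corr = 26.5 g·m⁻²·a⁻¹

zinc: temperature factor f = -0.071·(5.3) = -0.3763
  Pd branch = 0.0129·Pd^0.44·e^(0.046·RH+f) = 2.466 μm/a
  Cl⁻ term: 0.0175·53.8^0.57·exp(0.008·87+0.085·15.3) = 1.249
  r_corr = 2.466 + 1.249 = 3.715 μm/a
Convert to mass loss: 3.715 μm/a × 7.14 g/cm³ = 26.53 g·m⁻²·a⁻¹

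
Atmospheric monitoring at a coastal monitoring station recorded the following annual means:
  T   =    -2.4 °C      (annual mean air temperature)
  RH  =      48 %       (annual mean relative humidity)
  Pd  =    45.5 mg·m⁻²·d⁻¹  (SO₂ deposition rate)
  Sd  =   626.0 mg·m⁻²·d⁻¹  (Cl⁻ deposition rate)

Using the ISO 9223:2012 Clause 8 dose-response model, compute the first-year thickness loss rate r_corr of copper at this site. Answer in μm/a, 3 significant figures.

r_corr = 0.343 μm/a

copper: temperature factor f = +0.126·(-12.4) = -1.5624
  sulphur-dioxide contribution → 0.0509 μm/a
  chloride contribution → 0.2919 μm/a
  total first-year rate 0.3428 μm/a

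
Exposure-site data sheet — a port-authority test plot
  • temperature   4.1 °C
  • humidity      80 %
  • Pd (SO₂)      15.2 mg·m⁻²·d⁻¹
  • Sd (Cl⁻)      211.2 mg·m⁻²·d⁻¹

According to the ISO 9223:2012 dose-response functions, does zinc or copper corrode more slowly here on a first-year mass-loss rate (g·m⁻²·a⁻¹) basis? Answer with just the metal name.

zinc: f(T) = +0.038·(T−10) [T≤10 °C] = -0.2242
  Pd branch = 0.0129·Pd^0.44·e^(0.046·RH+f) = 1.353 μm/a
  Sd branch = 0.0175·Sd^0.57·e^(0.008·RH+0.085·T) = 0.9941 μm/a
  r_corr = 1.353 + 0.9941 = 2.347 μm/a
  mass loss = 2.347 μm/a × 7.14 g/cm³ = 16.76 g·m⁻²·a⁻¹
copper: temperature factor f = +0.126·(-5.9) = -0.7434
  Pd branch = 0.0053·Pd^0.26·e^(0.059·RH+f) = 0.5735 μm/a
  Sd branch = 0.01025·Sd^0.27·e^(0.036·RH+0.049·T) = 0.9471 μm/a
  r_corr = 0.5735 + 0.9471 = 1.521 μm/a
  mass loss = 1.521 μm/a × 8.96 g/cm³ = 13.63 g·m⁻²·a⁻¹
Ordering by g·m⁻²·a⁻¹: zinc (16.8) > copper (13.6)

copper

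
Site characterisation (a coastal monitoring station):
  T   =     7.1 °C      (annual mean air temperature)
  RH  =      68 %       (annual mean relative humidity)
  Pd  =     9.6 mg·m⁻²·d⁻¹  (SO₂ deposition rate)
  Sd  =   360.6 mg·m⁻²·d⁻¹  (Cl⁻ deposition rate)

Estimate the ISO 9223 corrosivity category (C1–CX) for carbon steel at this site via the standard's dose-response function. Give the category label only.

carbon steel: T≤10 °C ⇒ hinge +0.150·(7.1−10) = -0.4350
  SO₂ term: 1.77·9.6^0.52·exp(0.02·68-0.4350) = 14.47
  Sd branch = 0.102·Sd^0.62·e^(0.033·RH+0.04·T) = 49.19 μm/a
  sum: 14.47 + 49.19 → r_corr = 63.66 μm/a
Category bounds: 50…80 μm/a bracket r_corr ⇒ C4

C4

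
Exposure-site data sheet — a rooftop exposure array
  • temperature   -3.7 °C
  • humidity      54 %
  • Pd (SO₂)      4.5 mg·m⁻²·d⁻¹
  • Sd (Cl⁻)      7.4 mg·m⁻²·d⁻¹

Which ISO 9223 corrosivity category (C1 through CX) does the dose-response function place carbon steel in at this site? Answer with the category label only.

C2

carbon steel: T≤10 °C ⇒ hinge +0.150·(-3.7−10) = -2.0550
  SO₂ term: 1.77·4.5^0.52·exp(0.02·54-2.0550) = 1.46
  Sd branch = 0.102·Sd^0.62·e^(0.033·RH+0.04·T) = 1.808 μm/a
  r_corr = 1.46 + 1.808 = 3.267 μm/a
Category bounds: 1.3…25 μm/a bracket r_corr ⇒ C2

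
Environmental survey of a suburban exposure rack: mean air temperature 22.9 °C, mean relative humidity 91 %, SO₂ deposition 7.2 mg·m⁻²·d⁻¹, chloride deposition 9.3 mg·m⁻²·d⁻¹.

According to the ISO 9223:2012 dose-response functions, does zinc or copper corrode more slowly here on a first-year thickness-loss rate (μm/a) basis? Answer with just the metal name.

zinc

zinc: T>10 °C ⇒ hinge -0.071·(22.9−10) = -0.9159
  SO₂ term: 0.0129·7.2^0.44·exp(0.046·91-0.9159) = 0.8091
  Cl⁻ term: 0.0175·9.3^0.57·exp(0.008·91+0.085·22.9) = 0.9049
  sum: 0.8091 + 0.9049 → r_corr = 1.714 μm/a
copper: f(T) = -0.080·(T−10) [T>10 °C] = -1.0320
  Pd branch = 0.0053·Pd^0.26·e^(0.059·RH+f) = 0.6772 μm/a
  Cl⁻ term: 0.01025·9.3^0.27·exp(0.036·91+0.049·22.9) = 1.522
  r_corr = 0.6772 + 1.522 = 2.199 μm/a
Ordering by μm/a: copper (2.2) > zinc (1.71)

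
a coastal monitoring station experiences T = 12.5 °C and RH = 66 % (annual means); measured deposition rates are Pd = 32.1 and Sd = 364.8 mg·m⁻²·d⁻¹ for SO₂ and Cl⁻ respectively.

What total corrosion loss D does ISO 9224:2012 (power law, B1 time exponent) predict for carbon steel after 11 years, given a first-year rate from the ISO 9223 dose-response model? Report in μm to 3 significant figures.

carbon steel: T>10 °C ⇒ hinge -0.054·(12.5−10) = -0.1350
  sulphur-dioxide contribution → 35.16 μm/a
  chloride contribution → 57.56 μm/a
  total first-year rate 92.71 μm/a
ISO 9224: D(t) = r_corr · t^b with b = 0.523 (carbon steel, B1)
  D(11) = 92.71 × 11^0.523 = 92.71 × 3.505 = 324.9 μm

D(11) = 325 μm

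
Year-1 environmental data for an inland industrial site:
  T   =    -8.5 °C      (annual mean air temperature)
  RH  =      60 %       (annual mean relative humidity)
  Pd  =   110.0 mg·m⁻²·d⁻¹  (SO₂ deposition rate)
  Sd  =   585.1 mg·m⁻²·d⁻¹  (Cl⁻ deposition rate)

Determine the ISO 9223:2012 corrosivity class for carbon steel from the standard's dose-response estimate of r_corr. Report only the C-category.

carbon steel: T≤10 °C ⇒ hinge +0.150·(-8.5−10) = -2.7750
  SO₂ term: 1.77·110.0^0.52·exp(0.02·60-2.7750) = 4.222
  Cl⁻ term: 0.102·585.1^0.62·exp(0.033·60+0.04·-8.5) = 27.32
  r_corr = 4.222 + 27.32 = 31.54 μm/a
Category bounds: 25…50 μm/a bracket r_corr ⇒ C3

C3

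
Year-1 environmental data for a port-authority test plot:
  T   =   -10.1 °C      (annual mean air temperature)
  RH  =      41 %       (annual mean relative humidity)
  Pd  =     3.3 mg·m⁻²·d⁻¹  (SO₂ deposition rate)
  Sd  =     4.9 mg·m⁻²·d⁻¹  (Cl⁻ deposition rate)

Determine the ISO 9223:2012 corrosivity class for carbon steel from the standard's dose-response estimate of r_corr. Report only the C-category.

C1

carbon steel: temperature factor f = +0.150·(-20.1) = -3.0150
  Pd branch = 1.77·Pd^0.52·e^(0.02·RH+f) = 0.3667 μm/a
  Sd branch = 0.102·Sd^0.62·e^(0.033·RH+0.04·T) = 0.7058 μm/a
  r_corr = 0.3667 + 0.7058 = 1.072 μm/a
ISO 9223 Table 2 (carbon steel): 0 < 1.07 ≤ 1.3 μm/a ⇒ C1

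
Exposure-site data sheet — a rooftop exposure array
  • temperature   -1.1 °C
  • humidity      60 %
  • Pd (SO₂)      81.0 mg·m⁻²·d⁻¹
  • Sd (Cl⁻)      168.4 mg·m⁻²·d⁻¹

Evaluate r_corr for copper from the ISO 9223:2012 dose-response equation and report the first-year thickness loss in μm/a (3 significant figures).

copper: f(T) = +0.126·(T−10) [T≤10 °C] = -1.3986
  SO₂ term: 0.0053·81.0^0.26·exp(0.059·60-1.3986) = 0.1414
  Cl⁻ term: 0.01025·168.4^0.27·exp(0.036·60+0.049·-1.1) = 0.3361
  sum: 0.1414 + 0.3361 → r_corr = 0.4775 μm/a

r_corr = 0.478 μm/a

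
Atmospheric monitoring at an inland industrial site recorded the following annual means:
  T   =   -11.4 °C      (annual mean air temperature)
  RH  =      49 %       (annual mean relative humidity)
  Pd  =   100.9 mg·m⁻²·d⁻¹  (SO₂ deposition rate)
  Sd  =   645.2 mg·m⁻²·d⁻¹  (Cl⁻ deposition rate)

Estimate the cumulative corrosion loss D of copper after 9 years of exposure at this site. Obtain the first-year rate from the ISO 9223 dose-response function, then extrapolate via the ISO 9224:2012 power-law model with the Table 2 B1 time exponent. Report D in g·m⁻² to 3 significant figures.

D(9) = 8.44 g·m⁻²

copper: f(T) = +0.126·(T−10) [T≤10 °C] = -2.6964
  SO₂ term: 0.0053·100.9^0.26·exp(0.059·49-2.6964) = 0.02137
  Sd branch = 0.01025·Sd^0.27·e^(0.036·RH+0.049·T) = 0.1963 μm/a
  sum: 0.02137 + 0.1963 → r_corr = 0.2176 μm/a
ISO 9224: D(t) = r_corr · t^b with b = 0.667 (copper, B1)
  D(9) = 0.2176 × 9^0.667 = 0.2176 × 4.33 = 0.9423 μm
  Mass loss = 0.9423 μm × 8.96 g/cm³ = 8.443 g·m⁻²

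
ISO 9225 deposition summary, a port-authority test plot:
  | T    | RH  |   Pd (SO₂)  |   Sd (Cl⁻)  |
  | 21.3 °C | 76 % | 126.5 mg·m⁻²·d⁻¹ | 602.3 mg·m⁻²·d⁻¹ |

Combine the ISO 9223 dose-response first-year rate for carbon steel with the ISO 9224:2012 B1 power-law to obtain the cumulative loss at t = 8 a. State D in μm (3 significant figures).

D(8) = 623 μm

carbon steel: f(T) = -0.054·(T−10) [T>10 °C] = -0.6102
  sulphur-dioxide contribution → 54.47 μm/a
  chloride contribution → 155.4 μm/a
  total first-year rate 209.8 μm/a
ISO 9224: D(t) = r_corr · t^b with b = 0.523 (carbon steel, B1)
  D(8) = 209.8 × 8^0.523 = 209.8 × 2.967 = 622.5 μm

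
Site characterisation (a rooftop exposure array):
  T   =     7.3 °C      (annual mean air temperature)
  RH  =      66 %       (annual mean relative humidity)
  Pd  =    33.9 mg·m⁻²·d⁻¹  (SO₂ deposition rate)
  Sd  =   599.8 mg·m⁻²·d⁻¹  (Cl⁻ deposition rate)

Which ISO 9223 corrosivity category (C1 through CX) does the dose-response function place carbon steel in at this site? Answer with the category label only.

carbon steel: T≤10 °C ⇒ hinge +0.150·(7.3−10) = -0.4050
  Pd branch = 1.77·Pd^0.52·e^(0.02·RH+f) = 27.61 μm/a
  Cl⁻ term: 0.102·599.8^0.62·exp(0.033·66+0.04·7.3) = 63.63
  sum: 27.61 + 63.63 → r_corr = 91.24 μm/a
Category bounds: 80…200 μm/a bracket r_corr ⇒ C5

C5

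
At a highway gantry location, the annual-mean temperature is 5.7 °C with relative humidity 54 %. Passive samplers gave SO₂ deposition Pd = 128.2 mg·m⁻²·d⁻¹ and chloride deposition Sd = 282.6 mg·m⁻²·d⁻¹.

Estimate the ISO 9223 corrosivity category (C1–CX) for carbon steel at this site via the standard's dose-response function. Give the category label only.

carbon steel: temperature factor f = +0.150·(-4.3) = -0.6450
  SO₂ term: 1.77·128.2^0.52·exp(0.02·54-0.6450) = 34.12
  Cl⁻ term: 0.102·282.6^0.62·exp(0.033·54+0.04·5.7) = 25.19
  sum: 34.12 + 25.19 → r_corr = 59.31 μm/a
59.3 μm/a falls in (50, 80] for carbon steel → category C4

C4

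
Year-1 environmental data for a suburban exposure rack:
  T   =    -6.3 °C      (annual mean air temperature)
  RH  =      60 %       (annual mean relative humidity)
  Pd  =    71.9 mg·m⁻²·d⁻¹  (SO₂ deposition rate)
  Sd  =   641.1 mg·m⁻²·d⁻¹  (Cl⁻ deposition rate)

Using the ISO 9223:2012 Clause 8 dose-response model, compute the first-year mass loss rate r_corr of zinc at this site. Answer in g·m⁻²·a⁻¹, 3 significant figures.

zinc: T≤10 °C ⇒ hinge +0.038·(-6.3−10) = -0.6194
  sulphur-dioxide contribution → 0.7198 μm/a
  chloride contribution → 0.659 μm/a
  ⇒ r_corr(zinc) = 1.379 μm/a
Convert to mass loss: 1.379 μm/a × 7.14 g/cm³ = 9.844 g·m⁻²·a⁻¹

r_corr = 9.84 g·m⁻²·a⁻¹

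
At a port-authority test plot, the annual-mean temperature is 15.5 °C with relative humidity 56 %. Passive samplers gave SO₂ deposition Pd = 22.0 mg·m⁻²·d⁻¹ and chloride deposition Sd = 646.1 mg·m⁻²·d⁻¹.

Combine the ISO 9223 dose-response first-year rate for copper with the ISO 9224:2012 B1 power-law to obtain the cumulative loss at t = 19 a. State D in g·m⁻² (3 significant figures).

D(19) = 73.5 g·m⁻²

copper: f(T) = -0.080·(T−10) [T>10 °C] = -0.4400
  SO₂ term: 0.0053·22.0^0.26·exp(0.059·56-0.4400) = 0.2076
  Cl⁻ term: 0.01025·646.1^0.27·exp(0.036·56+0.049·15.5) = 0.9438
  r_corr = 0.2076 + 0.9438 = 1.151 μm/a
Power-law: D(19) = r_corr · 19^0.667
  D(19) = 1.151 × 19^0.667 = 1.151 × 7.127 = 8.206 μm
  Mass loss = 8.206 μm × 8.96 g/cm³ = 73.53 g·m⁻²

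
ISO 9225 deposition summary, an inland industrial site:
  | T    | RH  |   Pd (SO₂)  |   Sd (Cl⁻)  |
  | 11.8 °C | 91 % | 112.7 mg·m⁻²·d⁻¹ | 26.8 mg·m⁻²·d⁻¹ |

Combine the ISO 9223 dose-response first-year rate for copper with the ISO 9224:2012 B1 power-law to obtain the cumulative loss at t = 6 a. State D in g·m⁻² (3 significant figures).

copper: temperature factor f = -0.080·(1.8) = -0.1440
  SO₂ term: 0.0053·112.7^0.26·exp(0.059·91-0.1440) = 3.365
  Cl⁻ term: 0.01025·26.8^0.27·exp(0.036·91+0.049·11.8) = 1.175
  r_corr = 3.365 + 1.175 = 4.54 μm/a
Long-term exponent b (ISO 9224 Table 2, B1) = 0.667
  D(6) = 4.54 × 6^0.667 = 4.54 × 3.304 = 15 μm
  Mass loss = 15 μm × 8.96 g/cm³ = 134.4 g·m⁻²

D(6) = 134 g·m⁻²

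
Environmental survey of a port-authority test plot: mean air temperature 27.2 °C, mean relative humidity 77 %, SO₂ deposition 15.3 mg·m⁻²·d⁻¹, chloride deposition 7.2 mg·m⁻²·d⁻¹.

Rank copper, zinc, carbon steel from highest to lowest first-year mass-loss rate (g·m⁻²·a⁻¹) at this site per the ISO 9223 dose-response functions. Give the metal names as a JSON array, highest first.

["carbon steel", "copper", "zinc"]

copper: f(T) = -0.080·(T−10) [T>10 °C] = -1.3760
  Pd branch = 0.0053·Pd^0.26·e^(0.059·RH+f) = 0.2557 μm/a
  Sd branch = 0.01025·Sd^0.27·e^(0.036·RH+0.049·T) = 1.059 μm/a
  r_corr = 0.2557 + 1.059 = 1.315 μm/a
  mass loss = 1.315 μm/a × 8.96 g/cm³ = 11.78 g·m⁻²·a⁻¹
zinc: f(T) = -0.071·(T−10) [T>10 °C] = -1.2212
  SO₂ term: 0.0129·15.3^0.44·exp(0.046·77-1.2212) = 0.4363
  Cl⁻ term: 0.0175·7.2^0.57·exp(0.008·77+0.085·27.2) = 1.008
  r_corr = 0.4363 + 1.008 = 1.444 μm/a
  mass loss = 1.444 μm/a × 7.14 g/cm³ = 10.31 g·m⁻²·a⁻¹
carbon steel: T>10 °C ⇒ hinge -0.054·(27.2−10) = -0.9288
  Pd branch = 1.77·Pd^0.52·e^(0.02·RH+f) = 13.47 μm/a
  Sd branch = 0.102·Sd^0.62·e^(0.033·RH+0.04·T) = 13.07 μm/a
  sum: 13.47 + 13.07 → r_corr = 26.54 μm/a
  mass loss = 26.54 μm/a × 7.85 g/cm³ = 208.3 g·m⁻²·a⁻¹
Ordering by g·m⁻²·a⁻¹: carbon steel (208) > copper (11.8) > zinc (10.3)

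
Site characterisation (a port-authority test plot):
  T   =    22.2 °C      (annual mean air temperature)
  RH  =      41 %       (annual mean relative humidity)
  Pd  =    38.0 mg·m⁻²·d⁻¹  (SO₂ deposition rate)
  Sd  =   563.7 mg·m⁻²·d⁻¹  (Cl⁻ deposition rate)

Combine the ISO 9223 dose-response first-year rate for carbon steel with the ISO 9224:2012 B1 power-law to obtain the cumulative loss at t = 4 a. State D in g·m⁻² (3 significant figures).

D(4) = 1.01e+03 g·m⁻²

carbon steel: f(T) = -0.054·(T−10) [T>10 °C] = -0.6588
  SO₂ term: 1.77·38.0^0.52·exp(0.02·41-0.6588) = 13.79
  Sd branch = 0.102·Sd^0.62·e^(0.033·RH+0.04·T) = 48.7 μm/a
  sum: 13.79 + 48.7 → r_corr = 62.48 μm/a
Long-term exponent b (ISO 9224 Table 2, B1) = 0.523
  D(4) = 62.48 × 4^0.523 = 62.48 × 2.065 = 129 μm
  Mass loss = 129 μm × 7.85 g/cm³ = 1013 g·m⁻²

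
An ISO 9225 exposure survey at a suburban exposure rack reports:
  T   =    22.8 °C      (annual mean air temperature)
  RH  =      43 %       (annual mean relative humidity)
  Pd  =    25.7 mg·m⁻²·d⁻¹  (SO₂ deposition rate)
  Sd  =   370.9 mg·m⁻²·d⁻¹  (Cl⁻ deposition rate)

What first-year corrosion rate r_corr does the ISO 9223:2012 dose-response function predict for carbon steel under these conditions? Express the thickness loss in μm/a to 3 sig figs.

carbon steel: temperature factor f = -0.054·(12.8) = -0.6912
  SO₂ term: 1.77·25.7^0.52·exp(0.02·43-0.6912) = 11.34
  Cl⁻ term: 0.102·370.9^0.62·exp(0.033·43+0.04·22.8) = 41.1
  sum: 11.34 + 41.1 → r_corr = 52.44 μm/a

r_corr = 52.4 μm/a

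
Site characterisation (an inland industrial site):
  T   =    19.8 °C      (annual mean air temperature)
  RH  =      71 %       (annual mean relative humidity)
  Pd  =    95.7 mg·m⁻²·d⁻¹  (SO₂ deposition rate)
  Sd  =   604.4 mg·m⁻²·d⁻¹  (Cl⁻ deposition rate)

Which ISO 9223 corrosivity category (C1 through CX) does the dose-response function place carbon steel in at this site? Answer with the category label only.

C5

carbon steel: T>10 °C ⇒ hinge -0.054·(19.8−10) = -0.5292
  sulphur-dioxide contribution → 46.23 μm/a
  chloride contribution → 124.3 μm/a
  total first-year rate 170.5 μm/a
ISO 9223 Table 2 (carbon steel): 80 < 171 ≤ 200 μm/a ⇒ C5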